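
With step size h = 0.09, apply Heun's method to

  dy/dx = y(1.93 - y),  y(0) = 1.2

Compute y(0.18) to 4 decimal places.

1.3496

Heun: k1 = f(x_n, y_n); k2 = f(x_n + h, y_n + h·k1); y_{n+1} = y_n + (h/2)·(k1 + k2).
x=0.000000, y=1.200000:
  k1 = f(0.000000, 1.200000) = 0.876000
  k2 = f(0.090000, 1.278840) = 0.832729
  y ← 1.200000 + (0.09/2)·(0.876000 + 0.832729) = 1.276893
x=0.090000, y=1.276893:
  k1 = f(0.090000, 1.276893) = 0.833948
  k2 = f(0.180000, 1.351948) = 0.781496
  y ← 1.276893 + (0.09/2)·(0.833948 + 0.781496) = 1.349588
y(0.18) ≈ 1.3496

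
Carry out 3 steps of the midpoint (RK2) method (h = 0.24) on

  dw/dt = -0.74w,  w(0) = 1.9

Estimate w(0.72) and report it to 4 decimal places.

Midpoint: k1 = f(t_n, w_n); k2 = f(t_n + h/2, w_n + (h/2)·k1); w_{n+1} = w_n + h·k2.
t=0.000000, w=1.900000:
  k1 = f(0.000000, 1.900000) = -1.406000
  k2 = f(0.120000, 1.731280) = -1.281147
  w ← 1.900000 + 0.24·(-1.281147) = 1.592525
t=0.240000, w=1.592525:
  k1 = f(0.240000, 1.592525) = -1.178468
  k2 = f(0.360000, 1.451108) = -1.073820
  w ← 1.592525 + 0.24·(-1.073820) = 1.334808
t=0.480000, w=1.334808:
  k1 = f(0.480000, 1.334808) = -0.987758
  k2 = f(0.600000, 1.216277) = -0.900045
  w ← 1.334808 + 0.24·(-0.900045) = 1.118797
w(0.72) ≈ 1.1188

1.1188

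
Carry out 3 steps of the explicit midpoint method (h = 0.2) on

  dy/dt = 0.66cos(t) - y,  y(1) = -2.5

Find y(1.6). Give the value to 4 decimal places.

Midpoint: k1 = f(t_n, y_n); k2 = f(t_n + h/2, y_n + (h/2)·k1); y_{n+1} = y_n + h·k2.
t=1.000000, y=-2.500000:
  k1 = f(1.000000, -2.500000) = 2.856600
  k2 = f(1.100000, -2.214340) = 2.513713
  y ← -2.500000 + 0.2·2.513713 = -1.997257
t=1.200000, y=-1.997257:
  k1 = f(1.200000, -1.997257) = 2.236413
  k2 = f(1.300000, -1.773616) = 1.950165
  y ← -1.997257 + 0.2·1.950165 = -1.607224
t=1.400000, y=-1.607224:
  k1 = f(1.400000, -1.607224) = 1.719403
  k2 = f(1.500000, -1.435284) = 1.481971
  y ← -1.607224 + 0.2·1.481971 = -1.310830
y(1.6) ≈ -1.3108

-1.3108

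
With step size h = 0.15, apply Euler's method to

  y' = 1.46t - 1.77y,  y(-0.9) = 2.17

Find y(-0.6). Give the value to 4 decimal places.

0.8617

Euler: y_{n+1} = y_n + h·f(t_n, y_n).
t=-0.900000, y=2.170000: f=-5.154900 → y ← 2.170000 + 0.15·(-5.154900) = 1.396765
t=-0.750000, y=1.396765: f=-3.567274 → y ← 1.396765 + 0.15·(-3.567274) = 0.861674
y(-0.6) ≈ 0.8617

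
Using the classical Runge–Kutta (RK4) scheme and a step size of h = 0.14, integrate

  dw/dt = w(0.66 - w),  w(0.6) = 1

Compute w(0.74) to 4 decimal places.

RK4: k1 = f(t_n, w_n); k2 = f(t_n + h/2, w_n + (h/2)·k1); k3 = f(t_n + h/2, w_n + (h/2)·k2); k4 = f(t_n + h, w_n + h·k3); w_{n+1} = w_n + (h/6)·(k1 + 2k2 + 2k3 + k4).
t=0.600000, w=1.000000:
  k1 = f(0.600000, 1.000000) = -0.340000
  k2 = f(0.670000, 0.976200) = -0.308674
  k3 = f(0.670000, 0.978393) = -0.311513
  k4 = f(0.740000, 0.956388) = -0.283462
  w ← 1.000000 + (0.14/6)·(k1 + 2k2 + 2k3 + k4) = 0.956510
w(0.74) ≈ 0.9565

0.9565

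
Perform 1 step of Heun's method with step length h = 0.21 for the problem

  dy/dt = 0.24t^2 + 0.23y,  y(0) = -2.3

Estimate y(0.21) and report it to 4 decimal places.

-2.4127

Heun: k1 = f(t_n, y_n); k2 = f(t_n + h, y_n + h·k1); y_{n+1} = y_n + (h/2)·(k1 + k2).
t=0.000000, y=-2.300000:
  k1 = f(0.000000, -2.300000) = -0.529000
  k2 = f(0.210000, -2.411090) = -0.543967
  y ← -2.300000 + (0.21/2)·(-0.529000 + (-0.543967)) = -2.412662
y(0.21) ≈ -2.4127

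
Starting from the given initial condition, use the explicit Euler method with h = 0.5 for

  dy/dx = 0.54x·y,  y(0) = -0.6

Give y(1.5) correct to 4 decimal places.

-0.8649

Euler: y_{n+1} = y_n + h·f(x_n, y_n).
x=0.000000, y=-0.600000: f=0.000000 → y ← -0.600000 + 0.5·0.000000 = -0.600000
x=0.500000, y=-0.600000: f=-0.162000 → y ← -0.600000 + 0.5·(-0.162000) = -0.681000
x=1.000000, y=-0.681000: f=-0.367740 → y ← -0.681000 + 0.5·(-0.367740) = -0.864870
y(1.5) ≈ -0.8649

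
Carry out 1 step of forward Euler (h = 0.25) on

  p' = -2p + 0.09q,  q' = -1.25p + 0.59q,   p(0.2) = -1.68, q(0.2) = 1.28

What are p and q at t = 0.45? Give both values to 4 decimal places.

-0.8112, 1.9938

Euler on (p,q): p_{n+1} = p_n + h·p', q_{n+1} = q_n + h·q'.
0.200000: (-1.680000, 1.280000); f=(3.475200, 2.855200) → (-0.811200, 1.993800)
(p(0.45), q(0.45)) ≈ (-0.8112, 1.9938)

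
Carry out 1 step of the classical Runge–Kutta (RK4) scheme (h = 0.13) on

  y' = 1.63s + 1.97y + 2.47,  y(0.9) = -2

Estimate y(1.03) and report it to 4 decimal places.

-1.9854

RK4: k1 = f(s_n, y_n); k2 = f(s_n + h/2, y_n + (h/2)·k1); k3 = f(s_n + h/2, y_n + (h/2)·k2); k4 = f(s_n + h, y_n + h·k3); y_{n+1} = y_n + (h/6)·(k1 + 2k2 + 2k3 + k4).
s=0.900000, y=-2.000000:
  k1 = f(0.900000, -2.000000) = -0.003000
  k2 = f(0.965000, -2.000195) = 0.102566
  k3 = f(0.965000, -1.993333) = 0.116084
  k4 = f(1.030000, -1.984909) = 0.238629
  y ← -2.000000 + (0.13/6)·(k1 + 2k2 + 2k3 + k4) = -1.985420
y(1.03) ≈ -1.9854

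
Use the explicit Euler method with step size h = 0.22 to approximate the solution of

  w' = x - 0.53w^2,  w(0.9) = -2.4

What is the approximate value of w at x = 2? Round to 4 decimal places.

Euler: w_{n+1} = w_n + h·f(x_n, w_n).
x=0.900000, w=-2.400000: f=-2.152800 → w ← -2.400000 + 0.22·(-2.152800) = -2.873616
x=1.120000, w=-2.873616: f=-3.256565 → w ← -2.873616 + 0.22·(-3.256565) = -3.590060
x=1.340000, w=-3.590060: f=-5.490922 → w ← -3.590060 + 0.22·(-5.490922) = -4.798063
x=1.560000, w=-4.798063: f=-10.641347 → w ← -4.798063 + 0.22·(-10.641347) = -7.139159
x=1.780000, w=-7.139159: f=-25.232826 → w ← -7.139159 + 0.22·(-25.232826) = -12.690381
w(2) ≈ -12.6904

-12.6904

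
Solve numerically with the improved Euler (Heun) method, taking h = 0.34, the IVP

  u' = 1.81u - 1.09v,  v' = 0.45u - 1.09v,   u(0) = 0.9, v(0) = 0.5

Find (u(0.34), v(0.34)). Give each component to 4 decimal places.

Heun on (u,v): k1 = f(x_n, state_n); k2 = f(x_n + h, state_n + h·k1); state_{n+1} = state_n + (h/2)·(k1 + k2).
0.000000: (0.900000, 0.500000)
  k1 = (1.084000, -0.140000)
  predictor → (1.268560, 0.452400)
  k2 = (1.802978, 0.077736)
  → (1.390786, 0.489415)
(u(0.34), v(0.34)) ≈ (1.3908, 0.4894)

1.3908, 0.4894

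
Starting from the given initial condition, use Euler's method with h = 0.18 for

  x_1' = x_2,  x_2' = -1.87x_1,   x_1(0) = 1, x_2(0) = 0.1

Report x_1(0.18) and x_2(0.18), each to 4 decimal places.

Euler on (x_1,x_2): x_1_{n+1} = x_1_n + h·x_1', x_2_{n+1} = x_2_n + h·x_2'.
0.000000: (1.000000, 0.100000); f=(0.100000, -1.870000) → (1.018000, -0.236600)
(x_1(0.18), x_2(0.18)) ≈ (1.0180, -0.2366)

1.0180, -0.2366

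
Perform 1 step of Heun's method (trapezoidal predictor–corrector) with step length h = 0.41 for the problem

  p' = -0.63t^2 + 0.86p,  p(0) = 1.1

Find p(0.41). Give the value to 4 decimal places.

1.5345

Heun: k1 = f(t_n, p_n); k2 = f(t_n + h, p_n + h·k1); p_{n+1} = p_n + (h/2)·(k1 + k2).
t=0.000000, p=1.100000:
  k1 = f(0.000000, 1.100000) = 0.946000
  k2 = f(0.410000, 1.487860) = 1.173657
  p ← 1.100000 + (0.41/2)·(0.946000 + 1.173657) = 1.534530
p(0.41) ≈ 1.5345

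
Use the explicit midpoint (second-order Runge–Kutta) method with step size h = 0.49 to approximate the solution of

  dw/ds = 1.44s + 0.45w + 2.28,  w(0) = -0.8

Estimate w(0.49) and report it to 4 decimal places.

0.4174

Midpoint: k1 = f(s_n, w_n); k2 = f(s_n + h/2, w_n + (h/2)·k1); w_{n+1} = w_n + h·k2.
s=0.000000, w=-0.800000:
  k1 = f(0.000000, -0.800000) = 1.920000
  k2 = f(0.245000, -0.329600) = 2.484480
  w ← -0.800000 + 0.49·2.484480 = 0.417395
w(0.49) ≈ 0.4174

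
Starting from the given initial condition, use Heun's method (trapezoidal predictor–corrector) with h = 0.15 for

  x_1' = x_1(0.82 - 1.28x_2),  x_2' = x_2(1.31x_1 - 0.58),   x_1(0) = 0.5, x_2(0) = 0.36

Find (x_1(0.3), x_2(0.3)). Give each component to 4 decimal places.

0.5558, 0.3722

Heun on (x_1,x_2): k1 = f(t_n, state_n); k2 = f(t_n + h, state_n + h·k1); state_{n+1} = state_n + (h/2)·(k1 + k2).
0.000000: (0.500000, 0.360000)
  k1 = (0.179600, 0.027000)
  predictor → (0.526940, 0.364050)
  k2 = (0.186545, 0.040152)
  → (0.527461, 0.365036)
0.150000: (0.527461, 0.365036)
  k1 = (0.186064, 0.040509)
  predictor → (0.555370, 0.371113)
  k2 = (0.191589, 0.054752)
  → (0.555785, 0.372181)
(x_1(0.3), x_2(0.3)) ≈ (0.5558, 0.3722)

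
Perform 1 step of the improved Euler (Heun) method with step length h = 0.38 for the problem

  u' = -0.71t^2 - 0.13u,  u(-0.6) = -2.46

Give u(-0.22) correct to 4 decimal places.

-2.3942

Heun: k1 = f(t_n, u_n); k2 = f(t_n + h, u_n + h·k1); u_{n+1} = u_n + (h/2)·(k1 + k2).
t=-0.600000, u=-2.460000:
  k1 = f(-0.600000, -2.460000) = 0.064200
  k2 = f(-0.220000, -2.435604) = 0.282265
  u ← -2.460000 + (0.38/2)·(0.064200 + 0.282265) = -2.394172
u(-0.22) ≈ -2.3942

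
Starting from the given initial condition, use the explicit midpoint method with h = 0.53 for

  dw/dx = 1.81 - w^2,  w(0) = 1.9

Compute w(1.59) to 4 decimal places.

1.5798

Midpoint: k1 = f(x_n, w_n); k2 = f(x_n + h/2, w_n + (h/2)·k1); w_{n+1} = w_n + h·k2.
x=0.000000, w=1.900000:
  k1 = f(0.000000, 1.900000) = -1.800000
  k2 = f(0.265000, 1.423000) = -0.214929
  w ← 1.900000 + 0.53·(-0.214929) = 1.786088
x=0.530000, w=1.786088:
  k1 = f(0.530000, 1.786088) = -1.380109
  k2 = f(0.795000, 1.420359) = -0.207419
  w ← 1.786088 + 0.53·(-0.207419) = 1.676156
x=1.060000, w=1.676156:
  k1 = f(1.060000, 1.676156) = -0.999498
  k2 = f(1.325000, 1.411289) = -0.181736
  w ← 1.676156 + 0.53·(-0.181736) = 1.579836
w(1.59) ≈ 1.5798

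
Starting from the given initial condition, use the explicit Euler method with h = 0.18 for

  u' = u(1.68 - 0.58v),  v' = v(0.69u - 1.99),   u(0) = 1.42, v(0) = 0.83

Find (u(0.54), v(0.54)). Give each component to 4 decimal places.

Euler on (u,v): u_{n+1} = u_n + h·u', v_{n+1} = v_n + h·v'.
0.000000: (1.420000, 0.830000); f=(1.702012, -0.838466) → (1.726362, 0.679076)
0.180000: (1.726362, 0.679076); f=(2.220336, -0.542453) → (2.126023, 0.581435)
0.360000: (2.126023, 0.581435); f=(2.854755, -0.304116) → (2.639879, 0.526694)
(u(0.54), v(0.54)) ≈ (2.6399, 0.5267)

2.6399, 0.5267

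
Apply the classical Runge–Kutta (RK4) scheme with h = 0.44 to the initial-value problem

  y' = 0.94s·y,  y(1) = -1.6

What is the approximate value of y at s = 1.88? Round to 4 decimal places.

-5.2600

RK4: k1 = f(s_n, y_n); k2 = f(s_n + h/2, y_n + (h/2)·k1); k3 = f(s_n + h/2, y_n + (h/2)·k2); k4 = f(s_n + h, y_n + h·k3); y_{n+1} = y_n + (h/6)·(k1 + 2k2 + 2k3 + k4).
s=1.000000, y=-1.600000:
  k1 = f(1.000000, -1.600000) = -1.504000
  k2 = f(1.220000, -1.930880) = -2.214333
  k3 = f(1.220000, -2.087153) = -2.393547
  k4 = f(1.440000, -2.653161) = -3.591319
  y ← -1.600000 + (0.44/6)·(k1 + 2k2 + 2k3 + k4) = -2.649479
s=1.440000, y=-2.649479:
  k1 = f(1.440000, -2.649479) = -3.586335
  k2 = f(1.660000, -3.438473) = -5.365393
  k3 = f(1.660000, -3.829866) = -5.976122
  k4 = f(1.880000, -5.278973) = -9.329001
  y ← -2.649479 + (0.44/6)·(k1 + 2k2 + 2k3 + k4) = -5.260026
y(1.88) ≈ -5.2600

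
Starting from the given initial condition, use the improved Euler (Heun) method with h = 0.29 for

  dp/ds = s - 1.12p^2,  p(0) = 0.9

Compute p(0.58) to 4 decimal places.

Heun: k1 = f(s_n, p_n); k2 = f(s_n + h, p_n + h·k1); p_{n+1} = p_n + (h/2)·(k1 + k2).
s=0.000000, p=0.900000:
  k1 = f(0.000000, 0.900000) = -0.907200
  k2 = f(0.290000, 0.636912) = -0.164336
  p ← 0.900000 + (0.29/2)·(-0.907200 + (-0.164336)) = 0.744627
s=0.290000, p=0.744627:
  k1 = f(0.290000, 0.744627) = -0.331006
  k2 = f(0.580000, 0.648636) = 0.108785
  p ← 0.744627 + (0.29/2)·(-0.331006 + 0.108785) = 0.712405
p(0.58) ≈ 0.7124

0.7124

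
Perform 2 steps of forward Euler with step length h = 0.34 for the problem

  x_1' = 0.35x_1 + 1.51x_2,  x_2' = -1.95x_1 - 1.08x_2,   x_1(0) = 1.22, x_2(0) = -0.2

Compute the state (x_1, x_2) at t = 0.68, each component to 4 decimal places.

0.9325, -1.4290

Euler on (x_1,x_2): x_1_{n+1} = x_1_n + h·x_1', x_2_{n+1} = x_2_n + h·x_2'.
0.000000: (1.220000, -0.200000); f=(0.125000, -2.163000) → (1.262500, -0.935420)
0.340000: (1.262500, -0.935420); f=(-0.970609, -1.451621) → (0.932493, -1.428971)
(x_1(0.68), x_2(0.68)) ≈ (0.9325, -1.4290)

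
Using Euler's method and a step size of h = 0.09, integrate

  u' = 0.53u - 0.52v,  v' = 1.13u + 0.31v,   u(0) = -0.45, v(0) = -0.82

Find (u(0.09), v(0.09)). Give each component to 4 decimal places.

Euler on (u,v): u_{n+1} = u_n + h·u', v_{n+1} = v_n + h·v'.
0.000000: (-0.450000, -0.820000); f=(0.187900, -0.762700) → (-0.433089, -0.888643)
(u(0.09), v(0.09)) ≈ (-0.4331, -0.8886)

-0.4331, -0.8886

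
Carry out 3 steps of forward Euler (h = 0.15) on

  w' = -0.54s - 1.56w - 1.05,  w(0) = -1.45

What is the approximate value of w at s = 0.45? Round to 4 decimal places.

Euler: w_{n+1} = w_n + h·f(s_n, w_n).
s=0.000000, w=-1.450000: f=1.212000 → w ← -1.450000 + 0.15·1.212000 = -1.268200
s=0.150000, w=-1.268200: f=0.847392 → w ← -1.268200 + 0.15·0.847392 = -1.141091
s=0.300000, w=-1.141091: f=0.568102 → w ← -1.141091 + 0.15·0.568102 = -1.055876
w(0.45) ≈ -1.0559

-1.0559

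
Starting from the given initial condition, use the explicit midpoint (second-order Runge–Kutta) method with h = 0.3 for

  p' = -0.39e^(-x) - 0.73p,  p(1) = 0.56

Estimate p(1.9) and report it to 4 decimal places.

Midpoint: k1 = f(x_n, p_n); k2 = f(x_n + h/2, p_n + (h/2)·k1); p_{n+1} = p_n + h·k2.
x=1.000000, p=0.560000:
  k1 = f(1.000000, 0.560000) = -0.552273
  k2 = f(1.150000, 0.477159) = -0.471814
  p ← 0.560000 + 0.3·(-0.471814) = 0.418456
x=1.300000, p=0.418456:
  k1 = f(1.300000, 0.418456) = -0.411760
  k2 = f(1.450000, 0.356692) = -0.351867
  p ← 0.418456 + 0.3·(-0.351867) = 0.312895
x=1.600000, p=0.312895:
  k1 = f(1.600000, 0.312895) = -0.307153
  k2 = f(1.750000, 0.266822) = -0.262552
  p ← 0.312895 + 0.3·(-0.262552) = 0.234130
p(1.9) ≈ 0.2341

0.2341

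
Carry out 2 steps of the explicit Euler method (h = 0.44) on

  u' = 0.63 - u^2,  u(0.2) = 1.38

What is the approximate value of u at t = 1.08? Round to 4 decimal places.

0.8011

Euler: u_{n+1} = u_n + h·f(t_n, u_n).
t=0.200000, u=1.380000: f=-1.274400 → u ← 1.380000 + 0.44·(-1.274400) = 0.819264
t=0.640000, u=0.819264: f=-0.041194 → u ← 0.819264 + 0.44·(-0.041194) = 0.801139
u(1.08) ≈ 0.8011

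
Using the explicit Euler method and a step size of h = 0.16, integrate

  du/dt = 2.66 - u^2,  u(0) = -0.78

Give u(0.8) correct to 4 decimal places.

1.1010

Euler: u_{n+1} = u_n + h·f(t_n, u_n).
t=0.000000, u=-0.780000: f=2.051600 → u ← -0.780000 + 0.16·2.051600 = -0.451744
t=0.160000, u=-0.451744: f=2.455927 → u ← -0.451744 + 0.16·2.455927 = -0.058796
t=0.320000, u=-0.058796: f=2.656543 → u ← -0.058796 + 0.16·2.656543 = 0.366251
t=0.480000, u=0.366251: f=2.525860 → u ← 0.366251 + 0.16·2.525860 = 0.770389
t=0.640000, u=0.770389: f=2.066501 → u ← 0.770389 + 0.16·2.066501 = 1.101029
u(0.8) ≈ 1.1010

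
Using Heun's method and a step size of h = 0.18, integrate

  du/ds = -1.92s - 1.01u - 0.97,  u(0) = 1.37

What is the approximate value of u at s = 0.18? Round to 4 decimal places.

0.9537

Heun: k1 = f(s_n, u_n); k2 = f(s_n + h, u_n + h·k1); u_{n+1} = u_n + (h/2)·(k1 + k2).
s=0.000000, u=1.370000:
  k1 = f(0.000000, 1.370000) = -2.353700
  k2 = f(0.180000, 0.946334) = -2.271397
  u ← 1.370000 + (0.18/2)·(-2.353700 + (-2.271397)) = 0.953741
u(0.18) ≈ 0.9537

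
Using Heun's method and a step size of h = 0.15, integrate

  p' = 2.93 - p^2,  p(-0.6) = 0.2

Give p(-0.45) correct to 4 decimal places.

0.6064

Heun: k1 = f(x_n, p_n); k2 = f(x_n + h, p_n + h·k1); p_{n+1} = p_n + (h/2)·(k1 + k2).
x=-0.600000, p=0.200000:
  k1 = f(-0.600000, 0.200000) = 2.890000
  k2 = f(-0.450000, 0.633500) = 2.528678
  p ← 0.200000 + (0.15/2)·(2.890000 + 2.528678) = 0.606401
p(-0.45) ≈ 0.6064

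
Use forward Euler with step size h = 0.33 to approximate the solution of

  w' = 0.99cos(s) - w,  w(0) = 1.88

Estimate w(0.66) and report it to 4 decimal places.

Euler: w_{n+1} = w_n + h·f(s_n, w_n).
s=0.000000, w=1.880000: f=-0.890000 → w ← 1.880000 + 0.33·(-0.890000) = 1.586300
s=0.330000, w=1.586300: f=-0.649718 → w ← 1.586300 + 0.33·(-0.649718) = 1.371893
w(0.66) ≈ 1.3719

1.3719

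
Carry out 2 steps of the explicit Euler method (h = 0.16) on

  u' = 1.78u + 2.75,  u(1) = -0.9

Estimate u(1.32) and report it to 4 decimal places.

-0.4803

Euler: u_{n+1} = u_n + h·f(t_n, u_n).
t=1.000000, u=-0.900000: f=1.148000 → u ← -0.900000 + 0.16·1.148000 = -0.716320
t=1.160000, u=-0.716320: f=1.474950 → u ← -0.716320 + 0.16·1.474950 = -0.480328
u(1.32) ≈ -0.4803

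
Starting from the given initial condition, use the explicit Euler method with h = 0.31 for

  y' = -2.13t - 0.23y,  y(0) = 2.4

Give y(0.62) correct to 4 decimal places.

Euler: y_{n+1} = y_n + h·f(t_n, y_n).
t=0.000000, y=2.400000: f=-0.552000 → y ← 2.400000 + 0.31·(-0.552000) = 2.228880
t=0.310000, y=2.228880: f=-1.172942 → y ← 2.228880 + 0.31·(-1.172942) = 1.865268
y(0.62) ≈ 1.8653

1.8653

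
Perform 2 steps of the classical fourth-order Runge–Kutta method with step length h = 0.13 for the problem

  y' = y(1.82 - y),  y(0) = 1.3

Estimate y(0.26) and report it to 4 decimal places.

RK4: k1 = f(t_n, y_n); k2 = f(t_n + h/2, y_n + (h/2)·k1); k3 = f(t_n + h/2, y_n + (h/2)·k2); k4 = f(t_n + h, y_n + h·k3); y_{n+1} = y_n + (h/6)·(k1 + 2k2 + 2k3 + k4).
t=0.000000, y=1.300000:
  k1 = f(0.000000, 1.300000) = 0.676000
  k2 = f(0.065000, 1.343940) = 0.639796
  k3 = f(0.065000, 1.341587) = 0.641833
  k4 = f(0.130000, 1.383438) = 0.603956
  y ← 1.300000 + (0.13/6)·(k1 + 2k2 + 2k3 + k4) = 1.383270
t=0.130000, y=1.383270:
  k1 = f(0.130000, 1.383270) = 0.604116
  k2 = f(0.195000, 1.422537) = 0.565406
  k3 = f(0.195000, 1.420021) = 0.567979
  k4 = f(0.260000, 1.457107) = 0.528774
  y ← 1.383270 + (0.13/6)·(k1 + 2k2 + 2k3 + k4) = 1.456929
y(0.26) ≈ 1.4569

1.4569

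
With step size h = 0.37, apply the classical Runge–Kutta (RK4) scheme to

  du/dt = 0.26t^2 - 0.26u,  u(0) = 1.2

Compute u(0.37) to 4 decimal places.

RK4: k1 = f(t_n, u_n); k2 = f(t_n + h/2, u_n + (h/2)·k1); k3 = f(t_n + h/2, u_n + (h/2)·k2); k4 = f(t_n + h, u_n + h·k3); u_{n+1} = u_n + (h/6)·(k1 + 2k2 + 2k3 + k4).
t=0.000000, u=1.200000:
  k1 = f(0.000000, 1.200000) = -0.312000
  k2 = f(0.185000, 1.142280) = -0.288094
  k3 = f(0.185000, 1.146703) = -0.289244
  k4 = f(0.370000, 1.092980) = -0.248581
  u ← 1.200000 + (0.37/6)·(k1 + 2k2 + 2k3 + k4) = 1.094226
u(0.37) ≈ 1.0942

1.0942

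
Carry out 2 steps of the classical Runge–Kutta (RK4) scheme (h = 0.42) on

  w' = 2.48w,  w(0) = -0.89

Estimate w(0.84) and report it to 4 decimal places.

-7.0849

RK4: k1 = f(t_n, w_n); k2 = f(t_n + h/2, w_n + (h/2)·k1); k3 = f(t_n + h/2, w_n + (h/2)·k2); k4 = f(t_n + h, w_n + h·k3); w_{n+1} = w_n + (h/6)·(k1 + 2k2 + 2k3 + k4).
t=0.000000, w=-0.890000:
  k1 = f(0.000000, -0.890000) = -2.207200
  k2 = f(0.210000, -1.353512) = -3.356710
  k3 = f(0.210000, -1.594909) = -3.955374
  k4 = f(0.420000, -2.551257) = -6.327118
  w ← -0.890000 + (0.42/6)·(k1 + 2k2 + 2k3 + k4) = -2.511094
t=0.420000, w=-2.511094:
  k1 = f(0.420000, -2.511094) = -6.227513
  k2 = f(0.630000, -3.818872) = -9.470802
  k3 = f(0.630000, -4.499962) = -11.159907
  k4 = f(0.840000, -7.198255) = -17.851672
  w ← -2.511094 + (0.42/6)·(k1 + 2k2 + 2k3 + k4) = -7.084936
w(0.84) ≈ -7.0849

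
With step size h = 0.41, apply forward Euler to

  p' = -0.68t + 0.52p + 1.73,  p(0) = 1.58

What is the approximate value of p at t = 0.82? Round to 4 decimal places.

3.7810

Euler: p_{n+1} = p_n + h·f(t_n, p_n).
t=0.000000, p=1.580000: f=2.551600 → p ← 1.580000 + 0.41·2.551600 = 2.626156
t=0.410000, p=2.626156: f=2.816801 → p ← 2.626156 + 0.41·2.816801 = 3.781044
p(0.82) ≈ 3.7810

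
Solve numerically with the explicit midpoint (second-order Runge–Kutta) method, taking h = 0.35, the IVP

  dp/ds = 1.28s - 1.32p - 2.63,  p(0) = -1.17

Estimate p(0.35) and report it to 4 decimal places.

Midpoint: k1 = f(s_n, p_n); k2 = f(s_n + h/2, p_n + (h/2)·k1); p_{n+1} = p_n + h·k2.
s=0.000000, p=-1.170000:
  k1 = f(0.000000, -1.170000) = -1.085600
  k2 = f(0.175000, -1.359980) = -0.610826
  p ← -1.170000 + 0.35·(-0.610826) = -1.383789
p(0.35) ≈ -1.3838

-1.3838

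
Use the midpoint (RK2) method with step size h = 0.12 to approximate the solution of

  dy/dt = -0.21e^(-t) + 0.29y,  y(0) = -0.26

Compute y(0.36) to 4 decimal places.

Midpoint: k1 = f(t_n, y_n); k2 = f(t_n + h/2, y_n + (h/2)·k1); y_{n+1} = y_n + h·k2.
t=0.000000, y=-0.260000:
  k1 = f(0.000000, -0.260000) = -0.285400
  k2 = f(0.060000, -0.277124) = -0.278137
  y ← -0.260000 + 0.12·(-0.278137) = -0.293376
t=0.120000, y=-0.293376:
  k1 = f(0.120000, -0.293376) = -0.271332
  k2 = f(0.180000, -0.309656) = -0.265207
  y ← -0.293376 + 0.12·(-0.265207) = -0.325201
t=0.240000, y=-0.325201:
  k1 = f(0.240000, -0.325201) = -0.259500
  k2 = f(0.300000, -0.340771) = -0.254395
  y ← -0.325201 + 0.12·(-0.254395) = -0.355729
y(0.36) ≈ -0.3557

-0.3557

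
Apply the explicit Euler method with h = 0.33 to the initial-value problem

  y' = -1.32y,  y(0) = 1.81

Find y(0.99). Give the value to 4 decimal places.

Euler: y_{n+1} = y_n + h·f(t_n, y_n).
t=0.000000, y=1.810000: f=-2.389200 → y ← 1.810000 + 0.33·(-2.389200) = 1.021564
t=0.330000, y=1.021564: f=-1.348464 → y ← 1.021564 + 0.33·(-1.348464) = 0.576571
t=0.660000, y=0.576571: f=-0.761073 → y ← 0.576571 + 0.33·(-0.761073) = 0.325417
y(0.99) ≈ 0.3254

0.3254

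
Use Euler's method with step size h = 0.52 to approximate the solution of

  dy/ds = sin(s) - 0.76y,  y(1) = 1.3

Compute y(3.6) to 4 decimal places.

0.6531

Euler: y_{n+1} = y_n + h·f(s_n, y_n).
s=1.000000, y=1.300000: f=-0.146529 → y ← 1.300000 + 0.52·(-0.146529) = 1.223805
s=1.520000, y=1.223805: f=0.068618 → y ← 1.223805 + 0.52·0.068618 = 1.259486
s=2.040000, y=1.259486: f=-0.065281 → y ← 1.259486 + 0.52·(-0.065281) = 1.225540
s=2.560000, y=1.225540: f=-0.382055 → y ← 1.225540 + 0.52·(-0.382055) = 1.026872
s=3.080000, y=1.026872: f=-0.718869 → y ← 1.026872 + 0.52·(-0.718869) = 0.653060
y(3.6) ≈ 0.6531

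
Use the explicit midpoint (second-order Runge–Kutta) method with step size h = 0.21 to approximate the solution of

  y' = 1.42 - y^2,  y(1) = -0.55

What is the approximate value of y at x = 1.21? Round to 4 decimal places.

Midpoint: k1 = f(x_n, y_n); k2 = f(x_n + h/2, y_n + (h/2)·k1); y_{n+1} = y_n + h·k2.
x=1.000000, y=-0.550000:
  k1 = f(1.000000, -0.550000) = 1.117500
  k2 = f(1.105000, -0.432663) = 1.232803
  y ← -0.550000 + 0.21·1.232803 = -0.291111
y(1.21) ≈ -0.2911

-0.2911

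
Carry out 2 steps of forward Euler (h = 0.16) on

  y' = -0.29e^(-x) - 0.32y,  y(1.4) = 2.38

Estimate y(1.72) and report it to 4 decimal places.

2.1219

Euler: y_{n+1} = y_n + h·f(x_n, y_n).
x=1.400000, y=2.380000: f=-0.833113 → y ← 2.380000 + 0.16·(-0.833113) = 2.246702
x=1.560000, y=2.246702: f=-0.779884 → y ← 2.246702 + 0.16·(-0.779884) = 2.121920
y(1.72) ≈ 2.1219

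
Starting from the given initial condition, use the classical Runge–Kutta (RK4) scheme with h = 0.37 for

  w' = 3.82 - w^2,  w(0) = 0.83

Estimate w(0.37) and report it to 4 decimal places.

1.6012

RK4: k1 = f(x_n, w_n); k2 = f(x_n + h/2, w_n + (h/2)·k1); k3 = f(x_n + h/2, w_n + (h/2)·k2); k4 = f(x_n + h, w_n + h·k3); w_{n+1} = w_n + (h/6)·(k1 + 2k2 + 2k3 + k4).
x=0.000000, w=0.830000:
  k1 = f(0.000000, 0.830000) = 3.131100
  k2 = f(0.185000, 1.409253) = 1.834005
  k3 = f(0.185000, 1.169291) = 2.452759
  k4 = f(0.370000, 1.737521) = 0.801021
  w ← 0.830000 + (0.37/6)·(k1 + 2k2 + 2k3 + k4) = 1.601182
w(0.37) ≈ 1.6012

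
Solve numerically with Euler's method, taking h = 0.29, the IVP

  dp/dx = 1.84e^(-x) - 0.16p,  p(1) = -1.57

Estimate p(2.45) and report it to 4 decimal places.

-0.7084

Euler: p_{n+1} = p_n + h·f(x_n, p_n).
x=1.000000, p=-1.570000: f=0.928098 → p ← -1.570000 + 0.29·0.928098 = -1.300852
x=1.290000, p=-1.300852: f=0.714634 → p ← -1.300852 + 0.29·0.714634 = -1.093608
x=1.580000, p=-1.093608: f=0.553971 → p ← -1.093608 + 0.29·0.553971 = -0.932956
x=1.870000, p=-0.932956: f=0.432860 → p ← -0.932956 + 0.29·0.432860 = -0.807426
x=2.160000, p=-0.807426: f=0.341386 → p ← -0.807426 + 0.29·0.341386 = -0.708424
p(2.45) ≈ -0.7084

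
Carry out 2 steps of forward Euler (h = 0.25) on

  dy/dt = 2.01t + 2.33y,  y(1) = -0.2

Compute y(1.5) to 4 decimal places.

Euler: y_{n+1} = y_n + h·f(t_n, y_n).
t=1.000000, y=-0.200000: f=1.544000 → y ← -0.200000 + 0.25·1.544000 = 0.186000
t=1.250000, y=0.186000: f=2.945880 → y ← 0.186000 + 0.25·2.945880 = 0.922470
y(1.5) ≈ 0.9225

0.9225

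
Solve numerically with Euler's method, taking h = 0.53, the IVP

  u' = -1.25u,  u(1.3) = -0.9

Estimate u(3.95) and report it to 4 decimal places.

-0.0039

Euler: u_{n+1} = u_n + h·f(t_n, u_n).
t=1.300000, u=-0.900000: f=1.125000 → u ← -0.900000 + 0.53·1.125000 = -0.303750
t=1.830000, u=-0.303750: f=0.379687 → u ← -0.303750 + 0.53·0.379687 = -0.102516
t=2.360000, u=-0.102516: f=0.128145 → u ← -0.102516 + 0.53·0.128145 = -0.034599
t=2.890000, u=-0.034599: f=0.043249 → u ← -0.034599 + 0.53·0.043249 = -0.011677
t=3.420000, u=-0.011677: f=0.014596 → u ← -0.011677 + 0.53·0.014596 = -0.003941
u(3.95) ≈ -0.0039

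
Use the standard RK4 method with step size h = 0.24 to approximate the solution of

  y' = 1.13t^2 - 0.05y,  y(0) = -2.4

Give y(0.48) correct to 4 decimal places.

RK4: k1 = f(t_n, y_n); k2 = f(t_n + h/2, y_n + (h/2)·k1); k3 = f(t_n + h/2, y_n + (h/2)·k2); k4 = f(t_n + h, y_n + h·k3); y_{n+1} = y_n + (h/6)·(k1 + 2k2 + 2k3 + k4).
t=0.000000, y=-2.400000:
  k1 = f(0.000000, -2.400000) = 0.120000
  k2 = f(0.120000, -2.385600) = 0.135552
  k3 = f(0.120000, -2.383734) = 0.135459
  k4 = f(0.240000, -2.367490) = 0.183462
  y ← -2.400000 + (0.24/6)·(k1 + 2k2 + 2k3 + k4) = -2.366181
t=0.240000, y=-2.366181:
  k1 = f(0.240000, -2.366181) = 0.183397
  k2 = f(0.360000, -2.344173) = 0.263657
  k3 = f(0.360000, -2.334542) = 0.263175
  k4 = f(0.480000, -2.303019) = 0.375503
  y ← -2.366181 + (0.24/6)·(k1 + 2k2 + 2k3 + k4) = -2.301678
y(0.48) ≈ -2.3017

-2.3017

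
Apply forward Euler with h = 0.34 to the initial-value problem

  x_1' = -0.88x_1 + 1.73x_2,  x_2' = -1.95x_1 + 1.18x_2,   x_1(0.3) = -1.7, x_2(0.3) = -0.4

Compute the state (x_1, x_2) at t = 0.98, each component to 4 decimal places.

-0.6665, 1.7398

Euler on (x_1,x_2): x_1_{n+1} = x_1_n + h·x_1', x_2_{n+1} = x_2_n + h·x_2'.
0.300000: (-1.700000, -0.400000); f=(0.804000, 2.843000) → (-1.426640, 0.566620)
0.640000: (-1.426640, 0.566620); f=(2.235696, 3.450560) → (-0.666503, 1.739810)
(x_1(0.98), x_2(0.98)) ≈ (-0.6665, 1.7398)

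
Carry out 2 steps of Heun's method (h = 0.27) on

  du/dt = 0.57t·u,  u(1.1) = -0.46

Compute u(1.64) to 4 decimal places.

-0.6991

Heun: k1 = f(t_n, u_n); k2 = f(t_n + h, u_n + h·k1); u_{n+1} = u_n + (h/2)·(k1 + k2).
t=1.100000, u=-0.460000:
  k1 = f(1.100000, -0.460000) = -0.288420
  k2 = f(1.370000, -0.537873) = -0.420025
  u ← -0.460000 + (0.27/2)·(-0.288420 + (-0.420025)) = -0.555640
t=1.370000, u=-0.555640:
  k1 = f(1.370000, -0.555640) = -0.433899
  k2 = f(1.640000, -0.672793) = -0.628927
  u ← -0.555640 + (0.27/2)·(-0.433899 + (-0.628927)) = -0.699122
u(1.64) ≈ -0.6991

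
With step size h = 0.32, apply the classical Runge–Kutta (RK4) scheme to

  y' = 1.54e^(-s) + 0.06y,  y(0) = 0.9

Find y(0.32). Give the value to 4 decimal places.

1.3435

RK4: k1 = f(s_n, y_n); k2 = f(s_n + h/2, y_n + (h/2)·k1); k3 = f(s_n + h/2, y_n + (h/2)·k2); k4 = f(s_n + h, y_n + h·k3); y_{n+1} = y_n + (h/6)·(k1 + 2k2 + 2k3 + k4).
s=0.000000, y=0.900000:
  k1 = f(0.000000, 0.900000) = 1.594000
  k2 = f(0.160000, 1.155040) = 1.381604
  k3 = f(0.160000, 1.121057) = 1.379565
  k4 = f(0.320000, 1.341461) = 1.198757
  y ← 0.900000 + (0.32/6)·(k1 + 2k2 + 2k3 + k4) = 1.343472
y(0.32) ≈ 1.3435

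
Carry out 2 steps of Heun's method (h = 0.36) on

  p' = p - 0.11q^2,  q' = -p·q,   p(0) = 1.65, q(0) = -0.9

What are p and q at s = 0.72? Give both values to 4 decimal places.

3.3082, -0.2382

Heun on (p,q): k1 = f(s_n, state_n); k2 = f(s_n + h, state_n + h·k1); state_{n+1} = state_n + (h/2)·(k1 + k2).
0.000000: (1.650000, -0.900000)
  k1 = (1.560900, 1.485000)
  predictor → (2.211924, -0.365400)
  k2 = (2.197237, 0.808237)
  → (2.326465, -0.487217)
0.360000: (2.326465, -0.487217)
  k1 = (2.300353, 1.133494)
  predictor → (3.154592, -0.079160)
  k2 = (3.153902, 0.249716)
  → (3.308231, -0.238240)
(p(0.72), q(0.72)) ≈ (3.3082, -0.2382)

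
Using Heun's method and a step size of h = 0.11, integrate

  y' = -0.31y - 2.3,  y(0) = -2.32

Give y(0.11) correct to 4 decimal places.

-2.4909

Heun: k1 = f(t_n, y_n); k2 = f(t_n + h, y_n + h·k1); y_{n+1} = y_n + (h/2)·(k1 + k2).
t=0.000000, y=-2.320000:
  k1 = f(0.000000, -2.320000) = -1.580800
  k2 = f(0.110000, -2.493888) = -1.526895
  y ← -2.320000 + (0.11/2)·(-1.580800 + (-1.526895)) = -2.490923
y(0.11) ≈ -2.4909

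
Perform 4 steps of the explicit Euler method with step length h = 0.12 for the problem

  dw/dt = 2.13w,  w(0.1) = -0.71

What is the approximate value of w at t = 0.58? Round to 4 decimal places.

-1.7647

Euler: w_{n+1} = w_n + h·f(t_n, w_n).
t=0.100000, w=-0.710000: f=-1.512300 → w ← -0.710000 + 0.12·(-1.512300) = -0.891476
t=0.220000, w=-0.891476: f=-1.898844 → w ← -0.891476 + 0.12·(-1.898844) = -1.119337
t=0.340000, w=-1.119337: f=-2.384188 → w ← -1.119337 + 0.12·(-2.384188) = -1.405440
t=0.460000, w=-1.405440: f=-2.993587 → w ← -1.405440 + 0.12·(-2.993587) = -1.764670
w(0.58) ≈ -1.7647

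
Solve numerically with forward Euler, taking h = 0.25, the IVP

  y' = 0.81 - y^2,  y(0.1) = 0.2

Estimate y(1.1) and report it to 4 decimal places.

0.7679

Euler: y_{n+1} = y_n + h·f(x_n, y_n).
x=0.100000, y=0.200000: f=0.770000 → y ← 0.200000 + 0.25·0.770000 = 0.392500
x=0.350000, y=0.392500: f=0.655944 → y ← 0.392500 + 0.25·0.655944 = 0.556486
x=0.600000, y=0.556486: f=0.500323 → y ← 0.556486 + 0.25·0.500323 = 0.681567
x=0.850000, y=0.681567: f=0.345467 → y ← 0.681567 + 0.25·0.345467 = 0.767933
y(1.1) ≈ 0.7679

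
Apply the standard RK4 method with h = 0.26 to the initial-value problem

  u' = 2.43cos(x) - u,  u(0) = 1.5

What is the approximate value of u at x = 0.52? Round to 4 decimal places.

1.8275

RK4: k1 = f(x_n, u_n); k2 = f(x_n + h/2, u_n + (h/2)·k1); k3 = f(x_n + h/2, u_n + (h/2)·k2); k4 = f(x_n + h, u_n + h·k3); u_{n+1} = u_n + (h/6)·(k1 + 2k2 + 2k3 + k4).
x=0.000000, u=1.500000:
  k1 = f(0.000000, 1.500000) = 0.930000
  k2 = f(0.130000, 1.620900) = 0.788595
  k3 = f(0.130000, 1.602517) = 0.806978
  k4 = f(0.260000, 1.709814) = 0.638513
  u ← 1.500000 + (0.26/6)·(k1 + 2k2 + 2k3 + k4) = 1.706252
x=0.260000, u=1.706252:
  k1 = f(0.260000, 1.706252) = 0.642076
  k2 = f(0.390000, 1.789722) = 0.457807
  k3 = f(0.390000, 1.765767) = 0.481762
  k4 = f(0.520000, 1.831510) = 0.277291
  u ← 1.706252 + (0.26/6)·(k1 + 2k2 + 2k3 + k4) = 1.827520
u(0.52) ≈ 1.8275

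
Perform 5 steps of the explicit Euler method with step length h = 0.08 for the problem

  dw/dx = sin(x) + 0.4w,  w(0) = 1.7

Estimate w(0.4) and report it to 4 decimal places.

Euler: w_{n+1} = w_n + h·f(x_n, w_n).
x=0.000000, w=1.700000: f=0.680000 → w ← 1.700000 + 0.08·0.680000 = 1.754400
x=0.080000, w=1.754400: f=0.781675 → w ← 1.754400 + 0.08·0.781675 = 1.816934
x=0.160000, w=1.816934: f=0.886092 → w ← 1.816934 + 0.08·0.886092 = 1.887821
x=0.240000, w=1.887821: f=0.992831 → w ← 1.887821 + 0.08·0.992831 = 1.967248
x=0.320000, w=1.967248: f=1.101466 → w ← 1.967248 + 0.08·1.101466 = 2.055365
w(0.4) ≈ 2.0554

2.0554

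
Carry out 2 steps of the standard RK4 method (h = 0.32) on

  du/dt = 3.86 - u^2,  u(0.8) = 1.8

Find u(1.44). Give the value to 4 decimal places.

RK4: k1 = f(t_n, u_n); k2 = f(t_n + h/2, u_n + (h/2)·k1); k3 = f(t_n + h/2, u_n + (h/2)·k2); k4 = f(t_n + h, u_n + h·k3); u_{n+1} = u_n + (h/6)·(k1 + 2k2 + 2k3 + k4).
t=0.800000, u=1.800000:
  k1 = f(0.800000, 1.800000) = 0.620000
  k2 = f(0.960000, 1.899200) = 0.253039
  k3 = f(0.960000, 1.840486) = 0.472610
  k4 = f(1.120000, 1.951235) = 0.052681
  u ← 1.800000 + (0.32/6)·(k1 + 2k2 + 2k3 + k4) = 1.913279
t=1.120000, u=1.913279:
  k1 = f(1.120000, 1.913279) = 0.199364
  k2 = f(1.280000, 1.945177) = 0.076286
  k3 = f(1.280000, 1.925485) = 0.152509
  k4 = f(1.440000, 1.962082) = 0.010235
  u ← 1.913279 + (0.32/6)·(k1 + 2k2 + 2k3 + k4) = 1.948862
u(1.44) ≈ 1.9489

1.9489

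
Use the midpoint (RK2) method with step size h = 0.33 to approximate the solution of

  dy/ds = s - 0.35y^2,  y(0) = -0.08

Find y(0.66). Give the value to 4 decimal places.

Midpoint: k1 = f(s_n, y_n); k2 = f(s_n + h/2, y_n + (h/2)·k1); y_{n+1} = y_n + h·k2.
s=0.000000, y=-0.080000:
  k1 = f(0.000000, -0.080000) = -0.002240
  k2 = f(0.165000, -0.080370) = 0.162739
  y ← -0.080000 + 0.33·0.162739 = -0.026296
s=0.330000, y=-0.026296:
  k1 = f(0.330000, -0.026296) = 0.329758
  k2 = f(0.495000, 0.028114) = 0.494723
  y ← -0.026296 + 0.33·0.494723 = 0.136963
y(0.66) ≈ 0.1370

0.1370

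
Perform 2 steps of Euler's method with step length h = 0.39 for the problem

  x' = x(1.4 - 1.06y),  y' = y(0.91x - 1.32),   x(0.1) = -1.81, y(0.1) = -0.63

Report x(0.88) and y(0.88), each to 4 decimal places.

Euler on (x,y): x_{n+1} = x_n + h·x', y_{n+1} = y_n + h·y'.
0.100000: (-1.810000, -0.630000); f=(-3.742718, 1.869273) → (-3.269660, 0.099016)
0.490000: (-3.269660, 0.099016); f=(-4.234349, -0.425314) → (-4.921056, -0.066856)
(x(0.88), y(0.88)) ≈ (-4.9211, -0.0669)

-4.9211, -0.0669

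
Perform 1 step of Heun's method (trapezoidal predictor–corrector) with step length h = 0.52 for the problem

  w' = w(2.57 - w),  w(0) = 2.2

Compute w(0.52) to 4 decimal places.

2.3753

Heun: k1 = f(t_n, w_n); k2 = f(t_n + h, w_n + h·k1); w_{n+1} = w_n + (h/2)·(k1 + k2).
t=0.000000, w=2.200000:
  k1 = f(0.000000, 2.200000) = 0.814000
  k2 = f(0.520000, 2.623280) = -0.139768
  w ← 2.200000 + (0.52/2)·(0.814000 + (-0.139768)) = 2.375300
w(0.52) ≈ 2.3753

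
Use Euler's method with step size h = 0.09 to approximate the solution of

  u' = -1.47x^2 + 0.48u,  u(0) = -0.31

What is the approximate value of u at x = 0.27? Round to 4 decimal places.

-0.3573

Euler: u_{n+1} = u_n + h·f(x_n, u_n).
x=0.000000, u=-0.310000: f=-0.148800 → u ← -0.310000 + 0.09·(-0.148800) = -0.323392
x=0.090000, u=-0.323392: f=-0.167135 → u ← -0.323392 + 0.09·(-0.167135) = -0.338434
x=0.180000, u=-0.338434: f=-0.210076 → u ← -0.338434 + 0.09·(-0.210076) = -0.357341
u(0.27) ≈ -0.3573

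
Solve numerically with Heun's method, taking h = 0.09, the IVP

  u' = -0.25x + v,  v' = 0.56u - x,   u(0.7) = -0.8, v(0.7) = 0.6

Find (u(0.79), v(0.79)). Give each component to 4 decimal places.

Heun on (u,v): k1 = f(x_n, state_n); k2 = f(x_n + h, state_n + h·k1); state_{n+1} = state_n + (h/2)·(k1 + k2).
0.700000: (-0.800000, 0.600000)
  k1 = (0.425000, -1.148000)
  predictor → (-0.761750, 0.496680)
  k2 = (0.299180, -1.216580)
  → (-0.767412, 0.493594)
(u(0.79), v(0.79)) ≈ (-0.7674, 0.4936)

-0.7674, 0.4936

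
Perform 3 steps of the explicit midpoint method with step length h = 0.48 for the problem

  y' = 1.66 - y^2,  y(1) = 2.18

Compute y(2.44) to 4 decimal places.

1.6190

Midpoint: k1 = f(t_n, y_n); k2 = f(t_n + h/2, y_n + (h/2)·k1); y_{n+1} = y_n + h·k2.
t=1.000000, y=2.180000:
  k1 = f(1.000000, 2.180000) = -3.092400
  k2 = f(1.240000, 1.437824) = -0.407338
  y ← 2.180000 + 0.48·(-0.407338) = 1.984478
t=1.480000, y=1.984478:
  k1 = f(1.480000, 1.984478) = -2.278152
  k2 = f(1.720000, 1.437721) = -0.407043
  y ← 1.984478 + 0.48·(-0.407043) = 1.789097
t=1.960000, y=1.789097:
  k1 = f(1.960000, 1.789097) = -1.540870
  k2 = f(2.200000, 1.419289) = -0.354380
  y ← 1.789097 + 0.48·(-0.354380) = 1.618995
y(2.44) ≈ 1.6190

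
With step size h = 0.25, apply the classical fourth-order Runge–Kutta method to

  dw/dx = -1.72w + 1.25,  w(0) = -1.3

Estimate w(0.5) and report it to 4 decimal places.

-0.1312

RK4: k1 = f(x_n, w_n); k2 = f(x_n + h/2, w_n + (h/2)·k1); k3 = f(x_n + h/2, w_n + (h/2)·k2); k4 = f(x_n + h, w_n + h·k3); w_{n+1} = w_n + (h/6)·(k1 + 2k2 + 2k3 + k4).
x=0.000000, w=-1.300000:
  k1 = f(0.000000, -1.300000) = 3.486000
  k2 = f(0.125000, -0.864250) = 2.736510
  k3 = f(0.125000, -0.957936) = 2.897650
  k4 = f(0.250000, -0.575587) = 2.240010
  w ← -1.300000 + (0.25/6)·(k1 + 2k2 + 2k3 + k4) = -0.591903
x=0.250000, w=-0.591903:
  k1 = f(0.250000, -0.591903) = 2.268073
  k2 = f(0.375000, -0.308394) = 1.780437
  k3 = f(0.375000, -0.369348) = 1.885279
  k4 = f(0.500000, -0.120583) = 1.457403
  w ← -0.591903 + (0.25/6)·(k1 + 2k2 + 2k3 + k4) = -0.131198
w(0.5) ≈ -0.1312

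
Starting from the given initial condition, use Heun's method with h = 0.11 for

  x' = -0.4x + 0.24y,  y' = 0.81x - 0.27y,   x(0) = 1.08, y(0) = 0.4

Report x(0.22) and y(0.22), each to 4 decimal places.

Heun on (x,y): k1 = f(s_n, state_n); k2 = f(s_n + h, state_n + h·k1); state_{n+1} = state_n + (h/2)·(k1 + k2).
0.000000: (1.080000, 0.400000)
  k1 = (-0.336000, 0.766800)
  predictor → (1.043040, 0.484348)
  k2 = (-0.300972, 0.714088)
  → (1.044967, 0.481449)
0.110000: (1.044967, 0.481449)
  k1 = (-0.302439, 0.716432)
  predictor → (1.011698, 0.560256)
  k2 = (-0.270218, 0.668206)
  → (1.013470, 0.557604)
(x(0.22), y(0.22)) ≈ (1.0135, 0.5576)

1.0135, 0.5576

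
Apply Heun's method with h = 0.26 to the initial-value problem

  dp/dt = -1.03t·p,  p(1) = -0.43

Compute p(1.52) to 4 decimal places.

Heun: k1 = f(t_n, p_n); k2 = f(t_n + h, p_n + h·k1); p_{n+1} = p_n + (h/2)·(k1 + k2).
t=1.000000, p=-0.430000:
  k1 = f(1.000000, -0.430000) = 0.442900
  k2 = f(1.260000, -0.314846) = 0.408607
  p ← -0.430000 + (0.26/2)·(0.442900 + 0.408607) = -0.319304
t=1.260000, p=-0.319304:
  k1 = f(1.260000, -0.319304) = 0.414393
  k2 = f(1.520000, -0.211562) = 0.331221
  p ← -0.319304 + (0.26/2)·(0.414393 + 0.331221) = -0.222374
p(1.52) ≈ -0.2224

-0.2224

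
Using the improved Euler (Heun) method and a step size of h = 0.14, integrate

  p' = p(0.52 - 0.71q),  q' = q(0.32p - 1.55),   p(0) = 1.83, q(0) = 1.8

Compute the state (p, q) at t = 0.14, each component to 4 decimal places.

1.6659, 1.5666

Heun on (p,q): k1 = f(t_n, state_n); k2 = f(t_n + h, state_n + h·k1); state_{n+1} = state_n + (h/2)·(k1 + k2).
0.000000: (1.830000, 1.800000)
  k1 = (-1.387140, -1.735920)
  predictor → (1.635800, 1.556971)
  k2 = (-0.957679, -1.598299)
  → (1.665863, 1.566605)
(p(0.14), q(0.14)) ≈ (1.6659, 1.5666)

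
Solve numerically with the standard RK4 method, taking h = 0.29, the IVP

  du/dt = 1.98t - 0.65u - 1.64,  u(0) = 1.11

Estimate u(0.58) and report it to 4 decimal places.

0.2638

RK4: k1 = f(t_n, u_n); k2 = f(t_n + h/2, u_n + (h/2)·k1); k3 = f(t_n + h/2, u_n + (h/2)·k2); k4 = f(t_n + h, u_n + h·k3); u_{n+1} = u_n + (h/6)·(k1 + 2k2 + 2k3 + k4).
t=0.000000, u=1.110000:
  k1 = f(0.000000, 1.110000) = -2.361500
  k2 = f(0.145000, 0.767583) = -1.851829
  k3 = f(0.145000, 0.841485) = -1.899865
  k4 = f(0.290000, 0.559039) = -1.429175
  u ← 1.110000 + (0.29/6)·(k1 + 2k2 + 2k3 + k4) = 0.564120
t=0.290000, u=0.564120:
  k1 = f(0.290000, 0.564120) = -1.432478
  k2 = f(0.435000, 0.356411) = -1.010367
  k3 = f(0.435000, 0.417617) = -1.050151
  k4 = f(0.580000, 0.259576) = -0.660325
  u ← 0.564120 + (0.29/6)·(k1 + 2k2 + 2k3 + k4) = 0.263785
u(0.58) ≈ 0.2638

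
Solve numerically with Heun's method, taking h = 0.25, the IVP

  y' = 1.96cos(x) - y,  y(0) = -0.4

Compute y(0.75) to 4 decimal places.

0.7139

Heun: k1 = f(x_n, y_n); k2 = f(x_n + h, y_n + h·k1); y_{n+1} = y_n + (h/2)·(k1 + k2).
x=0.000000, y=-0.400000:
  k1 = f(0.000000, -0.400000) = 2.360000
  k2 = f(0.250000, 0.190000) = 1.709068
  y ← -0.400000 + (0.25/2)·(2.360000 + 1.709068) = 0.108634
x=0.250000, y=0.108634:
  k1 = f(0.250000, 0.108634) = 1.790435
  k2 = f(0.500000, 0.556242) = 1.163820
  y ← 0.108634 + (0.25/2)·(1.790435 + 1.163820) = 0.477915
x=0.500000, y=0.477915:
  k1 = f(0.500000, 0.477915) = 1.242146
  k2 = f(0.750000, 0.788452) = 0.645658
  y ← 0.477915 + (0.25/2)·(1.242146 + 0.645658) = 0.713891
y(0.75) ≈ 0.7139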